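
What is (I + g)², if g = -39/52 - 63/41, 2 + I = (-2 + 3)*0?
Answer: 494209/26896 ≈ 18.375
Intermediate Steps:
I = -2 (I = -2 + (-2 + 3)*0 = -2 + 1*0 = -2 + 0 = -2)
g = -375/164 (g = -39*1/52 - 63*1/41 = -¾ - 63/41 = -375/164 ≈ -2.2866)
(I + g)² = (-2 - 375/164)² = (-703/164)² = 494209/26896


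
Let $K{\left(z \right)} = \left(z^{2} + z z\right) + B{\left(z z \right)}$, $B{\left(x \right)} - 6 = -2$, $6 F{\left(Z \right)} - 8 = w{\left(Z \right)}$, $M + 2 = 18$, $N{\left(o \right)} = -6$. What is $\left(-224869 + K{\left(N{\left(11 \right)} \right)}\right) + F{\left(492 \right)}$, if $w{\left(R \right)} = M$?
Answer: $-224789$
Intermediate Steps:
$M = 16$ ($M = -2 + 18 = 16$)
$w{\left(R \right)} = 16$
$F{\left(Z \right)} = 4$ ($F{\left(Z \right)} = \frac{4}{3} + \frac{1}{6} \cdot 16 = \frac{4}{3} + \frac{8}{3} = 4$)
$B{\left(x \right)} = 4$ ($B{\left(x \right)} = 6 - 2 = 4$)
$K{\left(z \right)} = 4 + 2 z^{2}$ ($K{\left(z \right)} = \left(z^{2} + z z\right) + 4 = \left(z^{2} + z^{2}\right) + 4 = 2 z^{2} + 4 = 4 + 2 z^{2}$)
$\left(-224869 + K{\left(N{\left(11 \right)} \right)}\right) + F{\left(492 \right)} = \left(-224869 + \left(4 + 2 \left(-6\right)^{2}\right)\right) + 4 = \left(-224869 + \left(4 + 2 \cdot 36\right)\right) + 4 = \left(-224869 + \left(4 + 72\right)\right) + 4 = \left(-224869 + 76\right) + 4 = -224793 + 4 = -224789$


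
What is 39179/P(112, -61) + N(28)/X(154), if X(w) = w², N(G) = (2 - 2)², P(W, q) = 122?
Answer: 39179/122 ≈ 321.14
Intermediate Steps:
N(G) = 0 (N(G) = 0² = 0)
39179/P(112, -61) + N(28)/X(154) = 39179/122 + 0/(154²) = 39179*(1/122) + 0/23716 = 39179/122 + 0*(1/23716) = 39179/122 + 0 = 39179/122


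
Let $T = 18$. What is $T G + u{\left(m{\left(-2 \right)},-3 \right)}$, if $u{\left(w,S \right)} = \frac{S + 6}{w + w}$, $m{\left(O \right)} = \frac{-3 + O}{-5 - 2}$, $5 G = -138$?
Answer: $- \frac{4947}{10} \approx -494.7$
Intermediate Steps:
$G = - \frac{138}{5}$ ($G = \frac{1}{5} \left(-138\right) = - \frac{138}{5} \approx -27.6$)
$m{\left(O \right)} = \frac{3}{7} - \frac{O}{7}$ ($m{\left(O \right)} = \frac{-3 + O}{-7} = \left(-3 + O\right) \left(- \frac{1}{7}\right) = \frac{3}{7} - \frac{O}{7}$)
$u{\left(w,S \right)} = \frac{6 + S}{2 w}$
$T G + u{\left(m{\left(-2 \right)},-3 \right)} = 18 \left(- \frac{138}{5}\right) + \frac{6 - 3}{2 \left(\frac{3}{7} - - \frac{2}{7}\right)} = - \frac{2484}{5} + \frac{1}{2} \frac{1}{\frac{3}{7} + \frac{2}{7}} \cdot 3 = - \frac{2484}{5} + \frac{1}{2} \frac{1}{\frac{5}{7}} \cdot 3 = - \frac{2484}{5} + \frac{1}{2} \cdot \frac{7}{5} \cdot 3 = - \frac{2484}{5} + \frac{21}{10} = - \frac{4947}{10}$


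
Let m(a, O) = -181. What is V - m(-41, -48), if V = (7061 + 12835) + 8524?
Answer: 28601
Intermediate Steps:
V = 28420 (V = 19896 + 8524 = 28420)
V - m(-41, -48) = 28420 - 1*(-181) = 28420 + 181 = 28601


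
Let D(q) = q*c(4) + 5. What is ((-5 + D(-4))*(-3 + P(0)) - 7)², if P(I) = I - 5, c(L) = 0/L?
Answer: 49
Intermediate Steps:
c(L) = 0
D(q) = 5 (D(q) = q*0 + 5 = 0 + 5 = 5)
P(I) = -5 + I
((-5 + D(-4))*(-3 + P(0)) - 7)² = ((-5 + 5)*(-3 + (-5 + 0)) - 7)² = (0*(-3 - 5) - 7)² = (0*(-8) - 7)² = (0 - 7)² = (-7)² = 49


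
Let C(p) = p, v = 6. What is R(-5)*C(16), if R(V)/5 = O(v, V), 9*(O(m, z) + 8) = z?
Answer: -6160/9 ≈ -684.44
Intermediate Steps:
O(m, z) = -8 + z/9
R(V) = -40 + 5*V/9 (R(V) = 5*(-8 + V/9) = -40 + 5*V/9)
R(-5)*C(16) = (-40 + (5/9)*(-5))*16 = (-40 - 25/9)*16 = -385/9*16 = -6160/9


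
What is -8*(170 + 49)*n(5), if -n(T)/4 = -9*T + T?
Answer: -280320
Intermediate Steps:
n(T) = 32*T (n(T) = -4*(-9*T + T) = -(-32)*T = 32*T)
-8*(170 + 49)*n(5) = -8*(170 + 49)*32*5 = -1752*160 = -8*35040 = -280320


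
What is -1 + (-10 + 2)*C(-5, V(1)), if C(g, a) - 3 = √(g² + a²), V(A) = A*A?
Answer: -25 - 8*√26 ≈ -65.792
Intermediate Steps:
V(A) = A²
C(g, a) = 3 + √(a² + g²) (C(g, a) = 3 + √(g² + a²) = 3 + √(a² + g²))
-1 + (-10 + 2)*C(-5, V(1)) = -1 + (-10 + 2)*(3 + √((1²)² + (-5)²)) = -1 - 8*(3 + √(1² + 25)) = -1 - 8*(3 + √(1 + 25)) = -1 - 8*(3 + √26) = -1 + (-24 - 8*√26) = -25 - 8*√26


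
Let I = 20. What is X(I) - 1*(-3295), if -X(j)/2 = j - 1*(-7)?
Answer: 3241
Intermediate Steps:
X(j) = -14 - 2*j (X(j) = -2*(j - 1*(-7)) = -2*(j + 7) = -2*(7 + j) = -14 - 2*j)
X(I) - 1*(-3295) = (-14 - 2*20) - 1*(-3295) = (-14 - 40) + 3295 = -54 + 3295 = 3241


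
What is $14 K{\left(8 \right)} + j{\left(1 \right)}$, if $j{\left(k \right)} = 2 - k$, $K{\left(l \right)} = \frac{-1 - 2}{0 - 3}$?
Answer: $15$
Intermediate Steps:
$K{\left(l \right)} = 1$ ($K{\left(l \right)} = - \frac{3}{-3} = \left(-3\right) \left(- \frac{1}{3}\right) = 1$)
$14 K{\left(8 \right)} + j{\left(1 \right)} = 14 \cdot 1 + \left(2 - 1\right) = 14 + \left(2 - 1\right) = 14 + 1 = 15$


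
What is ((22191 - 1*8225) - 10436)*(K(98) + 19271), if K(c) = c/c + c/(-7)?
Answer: 67980740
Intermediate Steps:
K(c) = 1 - c/7 (K(c) = 1 + c*(-⅐) = 1 - c/7)
((22191 - 1*8225) - 10436)*(K(98) + 19271) = ((22191 - 1*8225) - 10436)*((1 - ⅐*98) + 19271) = ((22191 - 8225) - 10436)*((1 - 14) + 19271) = (13966 - 10436)*(-13 + 19271) = 3530*19258 = 67980740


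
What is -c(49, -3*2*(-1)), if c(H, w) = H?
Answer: -49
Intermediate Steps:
-c(49, -3*2*(-1)) = -1*49 = -49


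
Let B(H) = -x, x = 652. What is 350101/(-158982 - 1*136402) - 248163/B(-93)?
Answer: 18268778435/48147592 ≈ 379.43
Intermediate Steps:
B(H) = -652 (B(H) = -1*652 = -652)
350101/(-158982 - 1*136402) - 248163/B(-93) = 350101/(-158982 - 1*136402) - 248163/(-652) = 350101/(-158982 - 136402) - 248163*(-1/652) = 350101/(-295384) + 248163/652 = 350101*(-1/295384) + 248163/652 = -350101/295384 + 248163/652 = 18268778435/48147592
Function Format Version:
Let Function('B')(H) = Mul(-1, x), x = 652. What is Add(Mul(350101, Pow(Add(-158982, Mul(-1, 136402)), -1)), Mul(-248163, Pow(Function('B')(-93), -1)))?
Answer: Rational(18268778435, 48147592) ≈ 379.43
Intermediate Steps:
Function('B')(H) = -652 (Function('B')(H) = Mul(-1, 652) = -652)
Add(Mul(350101, Pow(Add(-158982, Mul(-1, 136402)), -1)), Mul(-248163, Pow(Function('B')(-93), -1))) = Add(Mul(350101, Pow(Add(-158982, Mul(-1, 136402)), -1)), Mul(-248163, Pow(-652, -1))) = Add(Mul(350101, Pow(Add(-158982, -136402), -1)), Mul(-248163, Rational(-1, 652))) = Add(Mul(350101, Pow(-295384, -1)), Rational(248163, 652)) = Add(Mul(350101, Rational(-1, 295384)), Rational(248163, 652)) = Add(Rational(-350101, 295384), Rational(248163, 652)) = Rational(18268778435, 48147592)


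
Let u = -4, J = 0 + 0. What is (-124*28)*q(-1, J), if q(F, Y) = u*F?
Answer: -13888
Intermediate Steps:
J = 0
q(F, Y) = -4*F
(-124*28)*q(-1, J) = (-124*28)*(-4*(-1)) = -3472*4 = -13888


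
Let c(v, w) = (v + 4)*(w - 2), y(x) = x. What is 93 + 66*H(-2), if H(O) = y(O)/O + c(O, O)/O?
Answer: 423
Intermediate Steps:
c(v, w) = (-2 + w)*(4 + v) (c(v, w) = (4 + v)*(-2 + w) = (-2 + w)*(4 + v))
H(O) = 1 + (-8 + O² + 2*O)/O (H(O) = O/O + (-8 - 2*O + 4*O + O*O)/O = 1 + (-8 - 2*O + 4*O + O²)/O = 1 + (-8 + O² + 2*O)/O)
93 + 66*H(-2) = 93 + 66*(3 - 2 - 8/(-2)) = 93 + 66*(3 - 2 - 8*(-½)) = 93 + 66*(3 - 2 + 4) = 93 + 66*5 = 93 + 330 = 423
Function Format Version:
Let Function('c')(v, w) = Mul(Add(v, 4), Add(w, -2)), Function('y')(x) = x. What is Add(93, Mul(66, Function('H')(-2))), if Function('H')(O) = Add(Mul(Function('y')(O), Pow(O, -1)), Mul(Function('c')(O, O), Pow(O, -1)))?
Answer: 423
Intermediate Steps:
Function('c')(v, w) = Mul(Add(-2, w), Add(4, v)) (Function('c')(v, w) = Mul(Add(4, v), Add(-2, w)) = Mul(Add(-2, w), Add(4, v)))
Function('H')(O) = Add(1, Mul(Pow(O, -1), Add(-8, Pow(O, 2), Mul(2, O)))) (Function('H')(O) = Add(Mul(O, Pow(O, -1)), Mul(Add(-8, Mul(-2, O), Mul(4, O), Mul(O, O)), Pow(O, -1))) = Add(1, Mul(Add(-8, Mul(-2, O), Mul(4, O), Pow(O, 2)), Pow(O, -1))) = Add(1, Mul(Add(-8, Pow(O, 2), Mul(2, O)), Pow(O, -1))) = Add(1, Mul(Pow(O, -1), Add(-8, Pow(O, 2), Mul(2, O)))))
Add(93, Mul(66, Function('H')(-2))) = Add(93, Mul(66, Add(3, -2, Mul(-8, Pow(-2, -1))))) = Add(93, Mul(66, Add(3, -2, Mul(-8, Rational(-1, 2))))) = Add(93, Mul(66, Add(3, -2, 4))) = Add(93, Mul(66, 5)) = Add(93, 330) = 423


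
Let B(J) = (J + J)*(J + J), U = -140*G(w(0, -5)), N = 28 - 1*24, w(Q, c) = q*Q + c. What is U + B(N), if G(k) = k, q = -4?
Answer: 764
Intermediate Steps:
w(Q, c) = c - 4*Q (w(Q, c) = -4*Q + c = c - 4*Q)
N = 4 (N = 28 - 24 = 4)
U = 700 (U = -140*(-5 - 4*0) = -140*(-5 + 0) = -140*(-5) = 700)
B(J) = 4*J² (B(J) = (2*J)*(2*J) = 4*J²)
U + B(N) = 700 + 4*4² = 700 + 4*16 = 700 + 64 = 764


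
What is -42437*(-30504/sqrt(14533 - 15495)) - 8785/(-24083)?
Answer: 8785/24083 - 647249124*I*sqrt(962)/481 ≈ 0.36478 - 4.1736e+7*I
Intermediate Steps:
-42437*(-30504/sqrt(14533 - 15495)) - 8785/(-24083) = -42437*15252*I*sqrt(962)/481 - 8785*(-1/24083) = -42437*15252*I*sqrt(962)/481 + 8785/24083 = -647249124*I*sqrt(962)/481 + 8785/24083 = 8785/24083 - 647249124*I*sqrt(962)/481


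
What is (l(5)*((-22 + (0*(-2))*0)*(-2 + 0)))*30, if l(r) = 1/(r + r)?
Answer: 132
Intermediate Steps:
l(r) = 1/(2*r)
(l(5)*((-22 + (0*(-2))*0)*(-2 + 0)))*30 = (((½)/5)*((-22 + (0*(-2))*0)*(-2 + 0)))*30 = (((½)*(⅕))*((-22 + 0*0)*(-2)))*30 = (((-22 + 0)*(-2))/10)*30 = ((-22*(-2))/10)*30 = ((⅒)*44)*30 = (22/5)*30 = 132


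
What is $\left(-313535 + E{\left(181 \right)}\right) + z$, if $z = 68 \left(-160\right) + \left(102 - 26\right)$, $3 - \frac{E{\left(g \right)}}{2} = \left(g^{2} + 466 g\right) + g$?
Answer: $-558909$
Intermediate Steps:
$E{\left(g \right)} = 6 - 934 g - 2 g^{2}$ ($E{\left(g \right)} = 6 - 2 \left(\left(g^{2} + 466 g\right) + g\right) = 6 - 2 \left(g^{2} + 467 g\right) = 6 - \left(2 g^{2} + 934 g\right) = 6 - 934 g - 2 g^{2}$)
$z = -10804$ ($z = -10880 + \left(102 - 26\right) = -10880 + 76 = -10804$)
$\left(-313535 + E{\left(181 \right)}\right) + z = \left(-313535 - \left(169048 + 65522\right)\right) - 10804 = \left(-313535 - 234570\right) - 10804 = -548105 - 10804 = -558909$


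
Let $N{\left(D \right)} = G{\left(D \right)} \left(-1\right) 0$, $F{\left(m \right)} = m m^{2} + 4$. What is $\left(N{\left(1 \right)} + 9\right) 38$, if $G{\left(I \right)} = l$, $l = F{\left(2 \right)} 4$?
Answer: $342$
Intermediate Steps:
$F{\left(m \right)} = 4 + m^{3}$ ($F{\left(m \right)} = m^{3} + 4 = 4 + m^{3}$)
$l = 48$ ($l = \left(4 + 2^{3}\right) 4 = \left(4 + 8\right) 4 = 12 \cdot 4 = 48$)
$G{\left(I \right)} = 48$
$N{\left(D \right)} = 0$ ($N{\left(D \right)} = 48 \left(-1\right) 0 = \left(-48\right) 0 = 0$)
$\left(N{\left(1 \right)} + 9\right) 38 = \left(0 + 9\right) 38 = 9 \cdot 38 = 342$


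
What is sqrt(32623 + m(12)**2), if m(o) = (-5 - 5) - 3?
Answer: 2*sqrt(8198) ≈ 181.09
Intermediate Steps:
m(o) = -13 (m(o) = -10 - 3 = -13)
sqrt(32623 + m(12)**2) = sqrt(32623 + (-13)**2) = sqrt(32623 + 169) = sqrt(32792) = 2*sqrt(8198)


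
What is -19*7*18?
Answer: -2394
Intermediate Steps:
-19*7*18 = -133*18 = -2394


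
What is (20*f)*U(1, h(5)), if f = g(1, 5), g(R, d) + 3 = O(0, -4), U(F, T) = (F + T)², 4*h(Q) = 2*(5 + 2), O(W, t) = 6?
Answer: 1215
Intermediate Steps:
h(Q) = 7/2 (h(Q) = (2*(5 + 2))/4 = (2*7)/4 = (¼)*14 = 7/2)
g(R, d) = 3 (g(R, d) = -3 + 6 = 3)
f = 3
(20*f)*U(1, h(5)) = (20*3)*(1 + 7/2)² = 60*(9/2)² = 60*(81/4) = 1215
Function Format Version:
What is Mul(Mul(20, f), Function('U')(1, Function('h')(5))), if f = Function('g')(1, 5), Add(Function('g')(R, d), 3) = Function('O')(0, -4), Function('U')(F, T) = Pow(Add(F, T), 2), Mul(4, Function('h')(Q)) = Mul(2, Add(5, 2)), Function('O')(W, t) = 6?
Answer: 1215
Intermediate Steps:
Function('h')(Q) = Rational(7, 2) (Function('h')(Q) = Mul(Rational(1, 4), Mul(2, Add(5, 2))) = Mul(Rational(1, 4), Mul(2, 7)) = Mul(Rational(1, 4), 14) = Rational(7, 2))
Function('g')(R, d) = 3 (Function('g')(R, d) = Add(-3, 6) = 3)
f = 3
Mul(Mul(20, f), Function('U')(1, Function('h')(5))) = Mul(Mul(20, 3), Pow(Add(1, Rational(7, 2)), 2)) = Mul(60, Pow(Rational(9, 2), 2)) = Mul(60, Rational(81, 4)) = 1215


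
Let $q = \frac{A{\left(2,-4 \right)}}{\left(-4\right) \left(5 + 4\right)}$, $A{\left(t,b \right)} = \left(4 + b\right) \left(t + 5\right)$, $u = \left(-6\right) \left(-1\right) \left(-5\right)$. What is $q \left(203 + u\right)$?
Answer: $0$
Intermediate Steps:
$u = -30$ ($u = 6 \left(-5\right) = -30$)
$A{\left(t,b \right)} = \left(4 + b\right) \left(5 + t\right)$
$q = 0$ ($q = \frac{20 + 4 \cdot 2 + 5 \left(-4\right) - 8}{\left(-4\right) \left(5 + 4\right)} = \frac{20 + 8 - 20 - 8}{\left(-4\right) 9} = \frac{0}{-36} = 0 \left(- \frac{1}{36}\right) = 0$)
$q \left(203 + u\right) = 0 \left(203 - 30\right) = 0 \cdot 173 = 0$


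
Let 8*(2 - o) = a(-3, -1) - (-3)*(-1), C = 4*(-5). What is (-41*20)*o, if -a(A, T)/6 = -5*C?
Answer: -126895/2 ≈ -63448.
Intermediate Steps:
C = -20
a(A, T) = -600 (a(A, T) = -(-30)*(-20) = -6*100 = -600)
o = 619/8 (o = 2 - (-600 - (-3)*(-1))/8 = 2 - (-600 - 1*3)/8 = 2 - (-600 - 3)/8 = 2 - 1/8*(-603) = 2 + 603/8 = 619/8 ≈ 77.375)
(-41*20)*o = -41*20*(619/8) = -820*619/8 = -126895/2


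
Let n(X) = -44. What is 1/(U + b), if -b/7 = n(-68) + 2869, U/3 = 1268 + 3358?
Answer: -1/5897 ≈ -0.00016958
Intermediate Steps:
U = 13878 (U = 3*(1268 + 3358) = 3*4626 = 13878)
b = -19775 (b = -7*(-44 + 2869) = -7*2825 = -19775)
1/(U + b) = 1/(13878 - 19775) = 1/(-5897) = -1/5897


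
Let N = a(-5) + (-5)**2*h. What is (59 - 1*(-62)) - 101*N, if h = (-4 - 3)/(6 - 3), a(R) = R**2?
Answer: 10463/3 ≈ 3487.7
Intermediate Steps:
h = -7/3 ≈ -2.3333
N = -100/3 (N = (-5)**2 + (-5)**2*(-7/3) = 25 + 25*(-7/3) = 25 - 175/3 = -100/3 ≈ -33.333)
(59 - 1*(-62)) - 101*N = (59 - 1*(-62)) - 101*(-100/3) = (59 + 62) + 10100/3 = 121 + 10100/3 = 10463/3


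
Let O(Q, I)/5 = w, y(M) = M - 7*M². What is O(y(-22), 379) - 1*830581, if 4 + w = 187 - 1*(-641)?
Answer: -826461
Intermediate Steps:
w = 824 (w = -4 + (187 - 1*(-641)) = -4 + (187 + 641) = -4 + 828 = 824)
O(Q, I) = 4120 (O(Q, I) = 5*824 = 4120)
O(y(-22), 379) - 1*830581 = 4120 - 1*830581 = 4120 - 830581 = -826461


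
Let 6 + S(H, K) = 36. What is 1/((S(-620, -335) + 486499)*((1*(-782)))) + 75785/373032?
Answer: 14416795517099/70962936397848 ≈ 0.20316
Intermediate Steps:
S(H, K) = 30 (S(H, K) = -6 + 36 = 30)
1/((S(-620, -335) + 486499)*((1*(-782)))) + 75785/373032 = 1/((30 + 486499)*((1*(-782)))) + 75785/373032 = 1/(486529*(-782)) + 75785*(1/373032) = (1/486529)*(-1/782) + 75785/373032 = -1/380465678 + 75785/373032 = 14416795517099/70962936397848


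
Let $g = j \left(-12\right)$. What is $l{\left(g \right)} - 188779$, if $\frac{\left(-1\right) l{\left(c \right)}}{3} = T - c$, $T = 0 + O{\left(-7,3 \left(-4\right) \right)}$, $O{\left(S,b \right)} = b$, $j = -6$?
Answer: $-188527$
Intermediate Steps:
$g = 72$ ($g = \left(-6\right) \left(-12\right) = 72$)
$T = -12$ ($T = 0 + 3 \left(-4\right) = 0 - 12 = -12$)
$l{\left(c \right)} = 36 + 3 c$ ($l{\left(c \right)} = - 3 \left(-12 - c\right) = 36 + 3 c$)
$l{\left(g \right)} - 188779 = \left(36 + 3 \cdot 72\right) - 188779 = \left(36 + 216\right) - 188779 = 252 - 188779 = -188527$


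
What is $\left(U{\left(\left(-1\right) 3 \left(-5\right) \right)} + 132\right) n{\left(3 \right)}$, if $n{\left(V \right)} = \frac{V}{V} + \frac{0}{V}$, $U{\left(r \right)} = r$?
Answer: $147$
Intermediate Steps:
$n{\left(V \right)} = 1$ ($n{\left(V \right)} = 1 + 0 = 1$)
$\left(U{\left(\left(-1\right) 3 \left(-5\right) \right)} + 132\right) n{\left(3 \right)} = \left(\left(-1\right) 3 \left(-5\right) + 132\right) 1 = \left(\left(-3\right) \left(-5\right) + 132\right) 1 = \left(15 + 132\right) 1 = 147 \cdot 1 = 147$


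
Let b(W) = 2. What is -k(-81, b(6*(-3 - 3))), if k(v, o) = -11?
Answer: 11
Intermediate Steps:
-k(-81, b(6*(-3 - 3))) = -1*(-11) = 11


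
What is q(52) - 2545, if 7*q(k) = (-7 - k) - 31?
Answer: -17905/7 ≈ -2557.9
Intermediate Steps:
q(k) = -38/7 - k/7 (q(k) = ((-7 - k) - 31)/7 = (-38 - k)/7 = -38/7 - k/7)
q(52) - 2545 = (-38/7 - 1/7*52) - 2545 = (-38/7 - 52/7) - 2545 = -90/7 - 2545 = -17905/7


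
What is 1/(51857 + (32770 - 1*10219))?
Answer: 1/74408 ≈ 1.3439e-5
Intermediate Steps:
1/(51857 + (32770 - 1*10219)) = 1/(51857 + (32770 - 10219)) = 1/(51857 + 22551) = 1/74408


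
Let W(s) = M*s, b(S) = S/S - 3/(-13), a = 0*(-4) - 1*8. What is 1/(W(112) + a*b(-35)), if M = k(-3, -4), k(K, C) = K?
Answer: -13/4496 ≈ -0.0028915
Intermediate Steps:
M = -3
a = -8 (a = 0 - 8 = -8)
b(S) = 16/13 (b(S) = 1 - 3*(-1/13) = 1 + 3/13 = 16/13)
W(s) = -3*s
1/(W(112) + a*b(-35)) = 1/(-3*112 - 8*16/13) = 1/(-336 - 128/13) = 1/(-4496/13) = -13/4496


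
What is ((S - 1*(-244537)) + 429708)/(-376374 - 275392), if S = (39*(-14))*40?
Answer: -652405/651766 ≈ -1.0010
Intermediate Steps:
S = -21840 (S = -546*40 = -21840)
((S - 1*(-244537)) + 429708)/(-376374 - 275392) = ((-21840 - 1*(-244537)) + 429708)/(-376374 - 275392) = ((-21840 + 244537) + 429708)/(-651766) = (222697 + 429708)*(-1/651766) = 652405*(-1/651766) = -652405/651766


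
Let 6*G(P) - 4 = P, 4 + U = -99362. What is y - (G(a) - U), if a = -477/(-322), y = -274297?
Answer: -721918681/1932 ≈ -3.7366e+5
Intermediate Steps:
U = -99366 (U = -4 - 99362 = -99366)
a = 477/322 (a = -477*(-1/322) = 477/322 ≈ 1.4814)
G(P) = ⅔ + P/6
y - (G(a) - U) = -274297 - ((⅔ + (⅙)*(477/322)) - 1*(-99366)) = -274297 - ((⅔ + 159/644) + 99366) = -274297 - (1765/1932 + 99366) = -274297 - 1*191976877/1932 = -274297 - 191976877/1932 = -721918681/1932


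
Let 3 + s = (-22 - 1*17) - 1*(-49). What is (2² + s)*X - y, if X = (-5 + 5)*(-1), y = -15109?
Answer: 15109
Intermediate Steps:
X = 0 (X = 0*(-1) = 0)
s = 7 (s = -3 + ((-22 - 1*17) - 1*(-49)) = -3 + ((-22 - 17) + 49) = -3 + (-39 + 49) = -3 + 10 = 7)
(2² + s)*X - y = (2² + 7)*0 - 1*(-15109) = (4 + 7)*0 + 15109 = 11*0 + 15109 = 0 + 15109 = 15109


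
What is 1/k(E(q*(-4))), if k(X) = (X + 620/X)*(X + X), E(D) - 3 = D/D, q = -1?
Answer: 1/1272 ≈ 0.00078616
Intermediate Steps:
E(D) = 4 (E(D) = 3 + D/D = 3 + 1 = 4)
k(X) = 2*X*(X + 620/X) (k(X) = (X + 620/X)*(2*X) = 2*X*(X + 620/X))
1/k(E(q*(-4))) = 1/(1240 + 2*4²) = 1/(1240 + 2*16) = 1/(1240 + 32) = 1/1272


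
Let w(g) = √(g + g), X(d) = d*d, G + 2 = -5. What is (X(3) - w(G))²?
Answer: (9 - I*√14)² ≈ 67.0 - 67.35*I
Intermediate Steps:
G = -7 (G = -2 - 5 = -7)
X(d) = d²
w(g) = √2*√g (w(g) = √(2*g) = √2*√g)
(X(3) - w(G))² = (3² - √2*√(-7))² = (9 - √2*I*√7)² = (9 - I*√14)²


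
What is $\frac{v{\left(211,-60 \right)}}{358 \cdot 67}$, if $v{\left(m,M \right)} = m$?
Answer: $\frac{211}{23986} \approx 0.0087968$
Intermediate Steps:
$\frac{v{\left(211,-60 \right)}}{358 \cdot 67} = \frac{211}{358 \cdot 67} = \frac{211}{23986}$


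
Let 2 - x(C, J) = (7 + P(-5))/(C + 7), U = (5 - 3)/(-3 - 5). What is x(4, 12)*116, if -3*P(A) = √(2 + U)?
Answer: 1740/11 + 58*√7/33 ≈ 162.83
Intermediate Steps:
U = -¼ (U = 2/(-8) = 2*(-⅛) = -¼ ≈ -0.25000)
P(A) = -√7/6 (P(A) = -√(2 - ¼)/3 = -√7/6)
x(C, J) = 2 - (7 - √7/6)/(7 + C) (x(C, J) = 2 - (7 - √7/6)/(C + 7) = 2 - (7 - √7/6)/(7 + C))
x(4, 12)*116 = ((42 + √7 + 12*4)/(6*(7 + 4)))*116 = ((⅙)*(42 + √7 + 48)/11)*116 = ((⅙)*(1/11)*(90 + √7))*116 = (15/11 + √7/66)*116 = 1740/11 + 58*√7/33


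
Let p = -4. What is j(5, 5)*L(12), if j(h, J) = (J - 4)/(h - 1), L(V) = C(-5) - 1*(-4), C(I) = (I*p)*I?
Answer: -24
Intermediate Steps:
C(I) = -4*I² (C(I) = (I*(-4))*I = (-4*I)*I = -4*I²)
L(V) = -96 (L(V) = -4*(-5)² - 1*(-4) = -4*25 + 4 = -100 + 4 = -96)
j(h, J) = (-4 + J)/(-1 + h)
j(5, 5)*L(12) = ((-4 + 5)/(-1 + 5))*(-96) = (1/4)*(-96) = ((¼)*1)*(-96) = (¼)*(-96) = -24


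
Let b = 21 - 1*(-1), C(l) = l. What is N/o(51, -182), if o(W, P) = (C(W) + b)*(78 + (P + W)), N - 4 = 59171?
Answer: -59175/3869 ≈ -15.295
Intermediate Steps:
N = 59175 (N = 4 + 59171 = 59175)
b = 22 (b = 21 + 1 = 22)
o(W, P) = (22 + W)*(78 + P + W) (o(W, P) = (W + 22)*(78 + (P + W)) = (22 + W)*(78 + P + W))
N/o(51, -182) = 59175/(1716 + 51² + 22*(-182) + 100*51 - 182*51) = 59175/(1716 + 2601 - 4004 + 5100 - 9282) = 59175/(-3869) = 59175*(-1/3869) = -59175/3869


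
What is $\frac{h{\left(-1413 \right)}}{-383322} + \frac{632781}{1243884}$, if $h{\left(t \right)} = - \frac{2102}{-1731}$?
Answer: $\frac{69977800668029}{137559137613948} \approx 0.50871$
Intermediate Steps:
$h{\left(t \right)} = \frac{2102}{1731}$ ($h{\left(t \right)} = \left(-2102\right) \left(- \frac{1}{1731}\right) = \frac{2102}{1731}$)
$\frac{h{\left(-1413 \right)}}{-383322} + \frac{632781}{1243884} = \frac{2102}{1731 \left(-383322\right)} + \frac{632781}{1243884} = \frac{2102}{1731} \left(- \frac{1}{383322}\right) + 632781 \cdot \frac{1}{1243884} = - \frac{1051}{331765191} + \frac{210927}{414628} = \frac{69977800668029}{137559137613948}$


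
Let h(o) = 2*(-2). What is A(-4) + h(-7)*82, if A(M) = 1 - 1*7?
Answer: -334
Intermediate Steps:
h(o) = -4
A(M) = -6 (A(M) = 1 - 7 = -6)
A(-4) + h(-7)*82 = -6 - 4*82 = -6 - 328 = -334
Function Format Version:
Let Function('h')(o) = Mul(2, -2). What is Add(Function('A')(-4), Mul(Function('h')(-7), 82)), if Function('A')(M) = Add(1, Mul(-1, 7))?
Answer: -334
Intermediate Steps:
Function('h')(o) = -4
Function('A')(M) = -6 (Function('A')(M) = Add(1, -7) = -6)
Add(Function('A')(-4), Mul(Function('h')(-7), 82)) = Add(-6, Mul(-4, 82)) = Add(-6, -328) = -334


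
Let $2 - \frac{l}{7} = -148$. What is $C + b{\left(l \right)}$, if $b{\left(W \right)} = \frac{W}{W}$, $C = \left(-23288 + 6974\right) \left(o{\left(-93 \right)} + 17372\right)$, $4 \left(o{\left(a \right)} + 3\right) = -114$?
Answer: $-282892916$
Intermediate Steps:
$l = 1050$ ($l = 14 - -1036 = 14 + 1036 = 1050$)
$o{\left(a \right)} = - \frac{63}{2}$ ($o{\left(a \right)} = -3 + \frac{1}{4} \left(-114\right) = -3 - \frac{57}{2} = - \frac{63}{2}$)
$C = -282892917$ ($C = \left(-23288 + 6974\right) \left(- \frac{63}{2} + 17372\right) = \left(-16314\right) \frac{34681}{2} = -282892917$)
$b{\left(W \right)} = 1$
$C + b{\left(l \right)} = -282892917 + 1 = -282892916$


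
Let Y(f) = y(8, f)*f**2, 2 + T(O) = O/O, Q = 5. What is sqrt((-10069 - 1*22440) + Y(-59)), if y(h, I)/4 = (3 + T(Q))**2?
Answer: sqrt(23187) ≈ 152.27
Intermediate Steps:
T(O) = -1 (T(O) = -2 + O/O = -2 + 1 = -1)
y(h, I) = 16 (y(h, I) = 4*(3 - 1)**2 = 4*2**2 = 4*4 = 16)
Y(f) = 16*f**2
sqrt((-10069 - 1*22440) + Y(-59)) = sqrt((-10069 - 1*22440) + 16*(-59)**2) = sqrt((-10069 - 22440) + 16*3481) = sqrt(-32509 + 55696) = sqrt(23187)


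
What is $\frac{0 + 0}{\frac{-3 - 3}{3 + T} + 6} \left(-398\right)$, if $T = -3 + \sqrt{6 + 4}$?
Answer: $0$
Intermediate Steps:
$T = -3 + \sqrt{10} \approx 0.16228$
$\frac{0 + 0}{\frac{-3 - 3}{3 + T} + 6} \left(-398\right) = \frac{0 + 0}{\frac{-3 - 3}{3 - \left(3 - \sqrt{10}\right)} + 6} \left(-398\right) = \frac{0}{- \frac{6}{\sqrt{10}} + 6} \left(-398\right) = \frac{0}{- 6 \frac{\sqrt{10}}{10} + 6} \left(-398\right) = \frac{0}{- \frac{3 \sqrt{10}}{5} + 6} \left(-398\right) = \frac{0}{6 - \frac{3 \sqrt{10}}{5}} \left(-398\right) = 0 \left(-398\right) = 0$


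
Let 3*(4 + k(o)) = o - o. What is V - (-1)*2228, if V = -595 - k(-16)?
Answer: 1637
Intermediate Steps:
k(o) = -4 (k(o) = -4 + (o - o)/3 = -4 + (⅓)*0 = -4 + 0 = -4)
V = -591 (V = -595 - 1*(-4) = -595 + 4 = -591)
V - (-1)*2228 = -591 - (-1)*2228 = -591 - 1*(-2228) = -591 + 2228 = 1637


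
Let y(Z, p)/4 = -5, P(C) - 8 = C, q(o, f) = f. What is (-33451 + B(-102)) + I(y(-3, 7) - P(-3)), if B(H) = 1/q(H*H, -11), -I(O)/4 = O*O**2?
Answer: 319538/11 ≈ 29049.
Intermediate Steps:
P(C) = 8 + C
y(Z, p) = -20 (y(Z, p) = 4*(-5) = -20)
I(O) = -4*O**3 (I(O) = -4*O*O**2 = -4*O**3)
B(H) = -1/11 (B(H) = 1/(-11) = -1/11)
(-33451 + B(-102)) + I(y(-3, 7) - P(-3)) = (-33451 - 1/11) - 4*(-20 - (8 - 3))**3 = -367962/11 - 4*(-20 - 1*5)**3 = -367962/11 - 4*(-20 - 5)**3 = -367962/11 - 4*(-25)**3 = -367962/11 - 4*(-15625) = -367962/11 + 62500 = 319538/11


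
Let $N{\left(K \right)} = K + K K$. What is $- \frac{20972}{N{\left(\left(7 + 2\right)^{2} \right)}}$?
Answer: $- \frac{10486}{3321} \approx -3.1575$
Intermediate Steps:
$N{\left(K \right)} = K + K^{2}$
$- \frac{20972}{N{\left(\left(7 + 2\right)^{2} \right)}} = - \frac{20972}{\left(7 + 2\right)^{2} \left(1 + \left(7 + 2\right)^{2}\right)} = - \frac{20972}{9^{2} \left(1 + 9^{2}\right)} = - \frac{20972}{81 \left(1 + 81\right)} = - \frac{20972}{81 \cdot 82} = - \frac{20972}{6642} = \left(-20972\right) \frac{1}{6642} = - \frac{10486}{3321}$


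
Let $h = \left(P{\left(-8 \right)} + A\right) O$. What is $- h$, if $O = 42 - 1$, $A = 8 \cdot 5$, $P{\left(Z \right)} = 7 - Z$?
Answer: $-2255$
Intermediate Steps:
$A = 40$
$O = 41$ ($O = 42 - 1 = 41$)
$h = 2255$ ($h = \left(\left(7 - -8\right) + 40\right) 41 = \left(\left(7 + 8\right) + 40\right) 41 = \left(15 + 40\right) 41 = 55 \cdot 41 = 2255$)
$- h = \left(-1\right) 2255 = -2255$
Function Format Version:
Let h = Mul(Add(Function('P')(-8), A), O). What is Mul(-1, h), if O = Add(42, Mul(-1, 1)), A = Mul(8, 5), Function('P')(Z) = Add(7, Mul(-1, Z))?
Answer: -2255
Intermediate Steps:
A = 40
O = 41 (O = Add(42, -1) = 41)
h = 2255 (h = Mul(Add(Add(7, Mul(-1, -8)), 40), 41) = Mul(Add(Add(7, 8), 40), 41) = Mul(Add(15, 40), 41) = Mul(55, 41) = 2255)
Mul(-1, h) = Mul(-1, 2255) = -2255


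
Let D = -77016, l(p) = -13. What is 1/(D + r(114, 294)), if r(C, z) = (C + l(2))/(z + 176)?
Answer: -470/36197419 ≈ -1.2984e-5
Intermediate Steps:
r(C, z) = (-13 + C)/(176 + z) (r(C, z) = (C - 13)/(z + 176) = (-13 + C)/(176 + z))
1/(D + r(114, 294)) = 1/(-77016 + (-13 + 114)/(176 + 294)) = 1/(-77016 + 101/470) = 1/(-36197419/470) = -470/36197419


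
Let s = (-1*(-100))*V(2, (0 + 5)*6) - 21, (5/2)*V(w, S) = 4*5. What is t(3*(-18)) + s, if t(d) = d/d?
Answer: 780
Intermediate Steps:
t(d) = 1
V(w, S) = 8 (V(w, S) = 2*(4*5)/5 = (⅖)*20 = 8)
s = 779 (s = -1*(-100)*8 - 21 = 100*8 - 21 = 800 - 21 = 779)
t(3*(-18)) + s = 1 + 779 = 780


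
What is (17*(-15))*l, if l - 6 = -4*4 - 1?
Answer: 2805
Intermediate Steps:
l = -11 (l = 6 + (-4*4 - 1) = 6 + (-16 - 1) = 6 - 17 = -11)
(17*(-15))*l = (17*(-15))*(-11) = -255*(-11) = 2805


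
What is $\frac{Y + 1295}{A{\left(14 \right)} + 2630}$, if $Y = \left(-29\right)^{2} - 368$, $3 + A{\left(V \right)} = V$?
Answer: $\frac{1768}{2641} \approx 0.66944$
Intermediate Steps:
$A{\left(V \right)} = -3 + V$
$Y = 473$ ($Y = 841 - 368 = 473$)
$\frac{Y + 1295}{A{\left(14 \right)} + 2630} = \frac{473 + 1295}{\left(-3 + 14\right) + 2630} = \frac{1768}{11 + 2630} = \frac{1768}{2641}$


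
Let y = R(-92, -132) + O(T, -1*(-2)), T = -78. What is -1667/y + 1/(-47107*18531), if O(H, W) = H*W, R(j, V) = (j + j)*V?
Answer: -485063566357/7021927887948 ≈ -0.069078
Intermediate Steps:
R(j, V) = 2*V*j (R(j, V) = (2*j)*V = 2*V*j)
y = 24132 (y = 2*(-132)*(-92) - (-78)*(-2) = 24288 - 78*2 = 24288 - 156 = 24132)
-1667/y + 1/(-47107*18531) = -1667/24132 + 1/(-47107*18531) = -1667*1/24132 - 1/47107*1/18531 = -1667/24132 - 1/872939817 = -485063566357/7021927887948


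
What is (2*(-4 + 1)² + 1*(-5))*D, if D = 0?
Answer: 0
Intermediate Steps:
(2*(-4 + 1)² + 1*(-5))*D = (2*(-4 + 1)² + 1*(-5))*0 = (2*(-3)² - 5)*0 = (2*9 - 5)*0 = (18 - 5)*0 = 13*0 = 0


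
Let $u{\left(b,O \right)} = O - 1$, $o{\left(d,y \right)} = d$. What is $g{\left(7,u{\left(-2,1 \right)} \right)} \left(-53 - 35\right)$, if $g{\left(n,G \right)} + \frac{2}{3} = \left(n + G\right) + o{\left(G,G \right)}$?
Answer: $- \frac{1672}{3} \approx -557.33$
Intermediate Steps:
$u{\left(b,O \right)} = -1 + O$
$g{\left(n,G \right)} = - \frac{2}{3} + n + 2 G$ ($g{\left(n,G \right)} = - \frac{2}{3} + \left(\left(n + G\right) + G\right) = - \frac{2}{3} + \left(\left(G + n\right) + G\right) = - \frac{2}{3} + \left(n + 2 G\right) = - \frac{2}{3} + n + 2 G$)
$g{\left(7,u{\left(-2,1 \right)} \right)} \left(-53 - 35\right) = \left(- \frac{2}{3} + 7 + 2 \left(-1 + 1\right)\right) \left(-53 - 35\right) = \left(- \frac{2}{3} + 7 + 2 \cdot 0\right) \left(-88\right) = \left(- \frac{2}{3} + 7 + 0\right) \left(-88\right) = \frac{19}{3} \left(-88\right) = - \frac{1672}{3}$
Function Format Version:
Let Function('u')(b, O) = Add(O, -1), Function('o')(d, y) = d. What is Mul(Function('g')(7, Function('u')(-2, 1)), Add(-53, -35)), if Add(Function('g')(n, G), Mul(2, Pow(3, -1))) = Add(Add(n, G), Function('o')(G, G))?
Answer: Rational(-1672, 3) ≈ -557.33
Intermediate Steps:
Function('u')(b, O) = Add(-1, O)
Function('g')(n, G) = Add(Rational(-2, 3), n, Mul(2, G)) (Function('g')(n, G) = Add(Rational(-2, 3), Add(Add(n, G), G)) = Add(Rational(-2, 3), Add(Add(G, n), G)) = Add(Rational(-2, 3), Add(n, Mul(2, G))) = Add(Rational(-2, 3), n, Mul(2, G)))
Mul(Function('g')(7, Function('u')(-2, 1)), Add(-53, -35)) = Mul(Add(Rational(-2, 3), 7, Mul(2, Add(-1, 1))), Add(-53, -35)) = Mul(Add(Rational(-2, 3), 7, Mul(2, 0)), -88) = Mul(Add(Rational(-2, 3), 7, 0), -88) = Mul(Rational(19, 3), -88) = Rational(-1672, 3)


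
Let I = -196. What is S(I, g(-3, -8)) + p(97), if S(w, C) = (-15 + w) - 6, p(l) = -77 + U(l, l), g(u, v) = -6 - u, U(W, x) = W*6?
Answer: 288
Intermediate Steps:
U(W, x) = 6*W
p(l) = -77 + 6*l
S(w, C) = -21 + w
S(I, g(-3, -8)) + p(97) = (-21 - 196) + (-77 + 6*97) = -217 + (-77 + 582) = -217 + 505 = 288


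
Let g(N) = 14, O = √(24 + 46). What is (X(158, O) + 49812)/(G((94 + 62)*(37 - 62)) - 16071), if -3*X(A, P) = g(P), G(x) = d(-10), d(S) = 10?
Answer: -149422/48183 ≈ -3.1011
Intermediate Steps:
O = √70 ≈ 8.3666
G(x) = 10
X(A, P) = -14/3 (X(A, P) = -⅓*14 = -14/3)
(X(158, O) + 49812)/(G((94 + 62)*(37 - 62)) - 16071) = (-14/3 + 49812)/(10 - 16071) = (149422/3)/(-16061) = (149422/3)*(-1/16061) = -149422/48183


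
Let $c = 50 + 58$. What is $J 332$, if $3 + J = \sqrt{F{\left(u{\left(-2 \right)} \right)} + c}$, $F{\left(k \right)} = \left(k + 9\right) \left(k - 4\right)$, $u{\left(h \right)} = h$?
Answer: $-996 + 332 \sqrt{66} \approx 1701.2$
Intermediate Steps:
$F{\left(k \right)} = \left(-4 + k\right) \left(9 + k\right)$ ($F{\left(k \right)} = \left(9 + k\right) \left(-4 + k\right) = \left(-4 + k\right) \left(9 + k\right)$)
$c = 108$
$J = -3 + \sqrt{66}$ ($J = -3 + \sqrt{\left(-36 + \left(-2\right)^{2} + 5 \left(-2\right)\right) + 108} = -3 + \sqrt{\left(-36 + 4 - 10\right) + 108} = -3 + \sqrt{-42 + 108} = -3 + \sqrt{66} \approx 5.124$)
$J 332 = \left(-3 + \sqrt{66}\right) 332 = -996 + 332 \sqrt{66}$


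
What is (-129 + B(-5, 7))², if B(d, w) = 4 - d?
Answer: 14400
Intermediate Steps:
(-129 + B(-5, 7))² = (-129 + (4 - 1*(-5)))² = (-129 + (4 + 5))² = (-129 + 9)² = (-120)² = 14400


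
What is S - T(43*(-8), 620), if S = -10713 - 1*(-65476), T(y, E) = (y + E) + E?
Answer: 53867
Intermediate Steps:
T(y, E) = y + 2*E (T(y, E) = (E + y) + E = y + 2*E)
S = 54763 (S = -10713 + 65476 = 54763)
S - T(43*(-8), 620) = 54763 - (43*(-8) + 2*620) = 54763 - (-344 + 1240) = 54763 - 1*896 = 54763 - 896 = 53867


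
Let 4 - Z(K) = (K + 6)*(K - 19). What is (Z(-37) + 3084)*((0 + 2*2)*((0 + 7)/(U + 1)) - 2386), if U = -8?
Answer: -3231280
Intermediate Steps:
Z(K) = 4 - (-19 + K)*(6 + K) (Z(K) = 4 - (K + 6)*(K - 19) = 4 - (6 + K)*(-19 + K) = 4 - (-19 + K)*(6 + K))
(Z(-37) + 3084)*((0 + 2*2)*((0 + 7)/(U + 1)) - 2386) = ((118 - 1*(-37)² + 13*(-37)) + 3084)*((0 + 2*2)*((0 + 7)/(-8 + 1)) - 2386) = ((118 - 1*1369 - 481) + 3084)*((0 + 4)*(7/(-7)) - 2386) = ((118 - 1369 - 481) + 3084)*(4*(7*(-⅐)) - 2386) = (-1732 + 3084)*(4*(-1) - 2386) = 1352*(-4 - 2386) = 1352*(-2390) = -3231280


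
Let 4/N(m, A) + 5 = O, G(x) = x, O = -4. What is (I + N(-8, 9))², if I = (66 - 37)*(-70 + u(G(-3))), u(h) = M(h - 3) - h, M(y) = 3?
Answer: 279157264/81 ≈ 3.4464e+6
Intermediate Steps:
N(m, A) = -4/9 (N(m, A) = 4/(-5 - 4) = 4/(-9) = 4*(-⅑) = -4/9)
u(h) = 3 - h
I = -1856 (I = (66 - 37)*(-70 + (3 - 1*(-3))) = 29*(-70 + (3 + 3)) = 29*(-70 + 6) = 29*(-64) = -1856)
(I + N(-8, 9))² = (-1856 - 4/9)² = (-16708/9)² = 279157264/81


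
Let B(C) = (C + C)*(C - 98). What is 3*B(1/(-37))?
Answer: 21762/1369 ≈ 15.896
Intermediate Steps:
B(C) = 2*C*(-98 + C) (B(C) = (2*C)*(-98 + C) = 2*C*(-98 + C))
3*B(1/(-37)) = 3*(2*(-98 + 1/(-37))/(-37)) = 3*(2*(-1/37)*(-98 - 1/37)) = 3*(2*(-1/37)*(-3627/37)) = 3*(7254/1369) = 21762/1369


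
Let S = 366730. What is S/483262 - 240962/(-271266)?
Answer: 4152483812/2521010571 ≈ 1.6472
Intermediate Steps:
S/483262 - 240962/(-271266) = 366730/483262 - 240962/(-271266) = 366730*(1/483262) - 240962*(-1/271266) = 14105/18587 + 120481/135633 = 4152483812/2521010571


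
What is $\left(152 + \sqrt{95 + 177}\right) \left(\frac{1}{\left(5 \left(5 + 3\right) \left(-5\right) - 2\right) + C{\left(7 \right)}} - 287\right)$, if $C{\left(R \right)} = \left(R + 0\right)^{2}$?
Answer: $- \frac{6674624}{153} - \frac{175648 \sqrt{17}}{153} \approx -48358.0$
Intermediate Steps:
$C{\left(R \right)} = R^{2}$
$\left(152 + \sqrt{95 + 177}\right) \left(\frac{1}{\left(5 \left(5 + 3\right) \left(-5\right) - 2\right) + C{\left(7 \right)}} - 287\right) = \left(152 + \sqrt{95 + 177}\right) \left(\frac{1}{\left(5 \left(5 + 3\right) \left(-5\right) - 2\right) + 7^{2}} - 287\right) = \left(152 + \sqrt{272}\right) \left(\frac{1}{\left(5 \cdot 8 \left(-5\right) - 2\right) + 49} - 287\right) = \left(152 + 4 \sqrt{17}\right) \left(\frac{1}{\left(5 \left(-40\right) - 2\right) + 49} - 287\right) = \left(152 + 4 \sqrt{17}\right) \left(\frac{1}{\left(-200 - 2\right) + 49} - 287\right) = \left(152 + 4 \sqrt{17}\right) \left(\frac{1}{-202 + 49} - 287\right) = \left(152 + 4 \sqrt{17}\right) \left(\frac{1}{-153} - 287\right) = \left(152 + 4 \sqrt{17}\right) \left(- \frac{1}{153} - 287\right) = \left(152 + 4 \sqrt{17}\right) \left(- \frac{43912}{153}\right) = - \frac{6674624}{153} - \frac{175648 \sqrt{17}}{153}$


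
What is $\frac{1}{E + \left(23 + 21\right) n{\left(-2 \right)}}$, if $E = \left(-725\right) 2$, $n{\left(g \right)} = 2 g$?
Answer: $- \frac{1}{1626} \approx -0.00061501$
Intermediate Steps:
$E = -1450$
$\frac{1}{E + \left(23 + 21\right) n{\left(-2 \right)}} = \frac{1}{-1450 + \left(23 + 21\right) 2 \left(-2\right)} = \frac{1}{-1450 + 44 \left(-4\right)} = \frac{1}{-1450 - 176} = \frac{1}{-1626} = - \frac{1}{1626}$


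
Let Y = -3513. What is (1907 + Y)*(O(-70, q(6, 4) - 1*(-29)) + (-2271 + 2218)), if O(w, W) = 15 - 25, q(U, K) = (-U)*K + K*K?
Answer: 101178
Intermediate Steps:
q(U, K) = K**2 - K*U (q(U, K) = -K*U + K**2 = K**2 - K*U)
O(w, W) = -10
(1907 + Y)*(O(-70, q(6, 4) - 1*(-29)) + (-2271 + 2218)) = (1907 - 3513)*(-10 + (-2271 + 2218)) = -1606*(-10 - 53) = -1606*(-63) = 101178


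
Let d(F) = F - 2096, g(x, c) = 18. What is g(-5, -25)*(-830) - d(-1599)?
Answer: -11245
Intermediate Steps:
d(F) = -2096 + F
g(-5, -25)*(-830) - d(-1599) = 18*(-830) - (-2096 - 1599) = -14940 - 1*(-3695) = -14940 + 3695 = -11245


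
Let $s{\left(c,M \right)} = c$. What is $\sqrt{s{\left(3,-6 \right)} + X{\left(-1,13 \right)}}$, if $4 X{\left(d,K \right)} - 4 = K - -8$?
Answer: $\frac{\sqrt{37}}{2} \approx 3.0414$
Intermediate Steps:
$X{\left(d,K \right)} = 3 + \frac{K}{4}$ ($X{\left(d,K \right)} = 1 + \frac{K - -8}{4} = 1 + \frac{K + 8}{4} = 1 + \frac{8 + K}{4} = 1 + \left(2 + \frac{K}{4}\right) = 3 + \frac{K}{4}$)
$\sqrt{s{\left(3,-6 \right)} + X{\left(-1,13 \right)}} = \sqrt{3 + \left(3 + \frac{1}{4} \cdot 13\right)} = \sqrt{3 + \left(3 + \frac{13}{4}\right)} = \sqrt{3 + \frac{25}{4}} = \sqrt{\frac{37}{4}} = \frac{\sqrt{37}}{2}$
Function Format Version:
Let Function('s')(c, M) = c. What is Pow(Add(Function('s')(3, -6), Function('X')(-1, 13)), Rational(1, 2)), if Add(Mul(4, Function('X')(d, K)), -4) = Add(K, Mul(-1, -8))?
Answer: Mul(Rational(1, 2), Pow(37, Rational(1, 2))) ≈ 3.0414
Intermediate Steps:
Function('X')(d, K) = Add(3, Mul(Rational(1, 4), K)) (Function('X')(d, K) = Add(1, Mul(Rational(1, 4), Add(K, Mul(-1, -8)))) = Add(1, Mul(Rational(1, 4), Add(K, 8))) = Add(1, Mul(Rational(1, 4), Add(8, K))) = Add(1, Add(2, Mul(Rational(1, 4), K))) = Add(3, Mul(Rational(1, 4), K)))
Pow(Add(Function('s')(3, -6), Function('X')(-1, 13)), Rational(1, 2)) = Pow(Add(3, Add(3, Mul(Rational(1, 4), 13))), Rational(1, 2)) = Pow(Add(3, Add(3, Rational(13, 4))), Rational(1, 2)) = Pow(Add(3, Rational(25, 4)), Rational(1, 2)) = Pow(Rational(37, 4), Rational(1, 2)) = Mul(Rational(1, 2), Pow(37, Rational(1, 2)))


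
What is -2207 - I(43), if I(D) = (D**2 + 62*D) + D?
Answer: -6765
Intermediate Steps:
I(D) = D**2 + 63*D
-2207 - I(43) = -2207 - 43*(63 + 43) = -2207 - 43*106 = -2207 - 1*4558 = -2207 - 4558 = -6765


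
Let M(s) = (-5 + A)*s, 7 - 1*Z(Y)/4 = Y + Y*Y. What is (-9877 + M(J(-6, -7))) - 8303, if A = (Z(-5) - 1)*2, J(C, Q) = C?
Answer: -17514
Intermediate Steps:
Z(Y) = 28 - 4*Y - 4*Y**2 (Z(Y) = 28 - 4*(Y + Y*Y) = 28 - 4*(Y + Y**2) = 28 + (-4*Y - 4*Y**2) = 28 - 4*Y - 4*Y**2)
A = -106 (A = ((28 - 4*(-5) - 4*(-5)**2) - 1)*2 = ((28 + 20 - 4*25) - 1)*2 = ((28 + 20 - 100) - 1)*2 = (-52 - 1)*2 = -53*2 = -106)
M(s) = -111*s (M(s) = (-5 - 106)*s = -111*s)
(-9877 + M(J(-6, -7))) - 8303 = (-9877 - 111*(-6)) - 8303 = (-9877 + 666) - 8303 = -9211 - 8303 = -17514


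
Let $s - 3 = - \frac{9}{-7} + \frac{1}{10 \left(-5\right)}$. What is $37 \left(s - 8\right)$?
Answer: $- \frac{48359}{350} \approx -138.17$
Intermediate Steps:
$s = \frac{1493}{350}$ ($s = 3 + \left(- \frac{9}{-7} + \frac{1}{10 \left(-5\right)}\right) = 3 + \left(\left(-9\right) \left(- \frac{1}{7}\right) + \frac{1}{10} \left(- \frac{1}{5}\right)\right) = 3 + \left(\frac{9}{7} - \frac{1}{50}\right) = 3 + \frac{443}{350} = \frac{1493}{350} \approx 4.2657$)
$37 \left(s - 8\right) = 37 \left(\frac{1493}{350} - 8\right) = 37 \left(- \frac{1307}{350}\right) = - \frac{48359}{350}$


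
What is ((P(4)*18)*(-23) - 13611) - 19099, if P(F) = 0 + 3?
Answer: -33952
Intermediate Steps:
P(F) = 3
((P(4)*18)*(-23) - 13611) - 19099 = ((3*18)*(-23) - 13611) - 19099 = (54*(-23) - 13611) - 19099 = (-1242 - 13611) - 19099 = -14853 - 19099 = -33952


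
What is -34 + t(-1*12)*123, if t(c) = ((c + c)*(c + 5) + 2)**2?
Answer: 3554666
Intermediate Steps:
t(c) = (2 + 2*c*(5 + c))**2 (t(c) = ((2*c)*(5 + c) + 2)**2 = (2*c*(5 + c) + 2)**2 = (2 + 2*c*(5 + c))**2)
-34 + t(-1*12)*123 = -34 + (4*(1 + (-1*12)**2 + 5*(-1*12))**2)*123 = -34 + (4*(1 + (-12)**2 + 5*(-12))**2)*123 = -34 + (4*(1 + 144 - 60)**2)*123 = -34 + (4*85**2)*123 = -34 + (4*7225)*123 = -34 + 28900*123 = -34 + 3554700 = 3554666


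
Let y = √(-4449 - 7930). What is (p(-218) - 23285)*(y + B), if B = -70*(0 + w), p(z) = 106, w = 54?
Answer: 87616620 - 23179*I*√12379 ≈ 8.7617e+7 - 2.5789e+6*I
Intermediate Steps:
y = I*√12379 (y = √(-12379) = I*√12379 ≈ 111.26*I)
B = -3780 (B = -70*(0 + 54) = -70*54 = -3780)
(p(-218) - 23285)*(y + B) = (106 - 23285)*(I*√12379 - 3780) = -23179*(-3780 + I*√12379) = 87616620 - 23179*I*√12379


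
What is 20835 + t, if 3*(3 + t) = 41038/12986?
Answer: 405807047/19479 ≈ 20833.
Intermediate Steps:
t = -37918/19479 (t = -3 + (41038/12986)/3 = -3 + (41038*(1/12986))/3 = -3 + (⅓)*(20519/6493) = -3 + 20519/19479 = -37918/19479 ≈ -1.9466)
20835 + t = 20835 - 37918/19479 = 405807047/19479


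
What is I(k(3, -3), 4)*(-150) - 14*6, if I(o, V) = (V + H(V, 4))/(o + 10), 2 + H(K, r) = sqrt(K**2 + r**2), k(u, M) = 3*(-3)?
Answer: -384 - 600*sqrt(2) ≈ -1232.5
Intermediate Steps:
k(u, M) = -9
H(K, r) = -2 + sqrt(K**2 + r**2)
I(o, V) = (-2 + V + sqrt(16 + V**2))/(10 + o) (I(o, V) = (V + (-2 + sqrt(V**2 + 4**2)))/(o + 10) = (V + (-2 + sqrt(V**2 + 16)))/(10 + o) = (V + (-2 + sqrt(16 + V**2)))/(10 + o) = (-2 + V + sqrt(16 + V**2))/(10 + o))
I(k(3, -3), 4)*(-150) - 14*6 = ((-2 + 4 + sqrt(16 + 4**2))/(10 - 9))*(-150) - 14*6 = ((-2 + 4 + sqrt(16 + 16))/1)*(-150) - 84 = (1*(-2 + 4 + sqrt(32)))*(-150) - 84 = (1*(-2 + 4 + 4*sqrt(2)))*(-150) - 84 = (1*(2 + 4*sqrt(2)))*(-150) - 84 = (2 + 4*sqrt(2))*(-150) - 84 = (-300 - 600*sqrt(2)) - 84 = -384 - 600*sqrt(2)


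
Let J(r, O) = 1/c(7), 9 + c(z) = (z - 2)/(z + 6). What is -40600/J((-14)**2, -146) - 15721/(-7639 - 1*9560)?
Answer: 6015961321/17199 ≈ 3.4979e+5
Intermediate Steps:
c(z) = -9 + (-2 + z)/(6 + z) (c(z) = -9 + (z - 2)/(z + 6) = -9 + (-2 + z)/(6 + z))
J(r, O) = -13/112 (J(r, O) = 1/(8*(-7 - 1*7)/(6 + 7)) = 1/(8*(-7 - 7)/13) = 1/(8*(1/13)*(-14)) = 1/(-112/13) = -13/112)
-40600/J((-14)**2, -146) - 15721/(-7639 - 1*9560) = -40600/(-13/112) - 15721/(-7639 - 1*9560) = -40600*(-112/13) - 15721/(-7639 - 9560) = 4547200/13 - 15721/(-17199) = 4547200/13 - 15721*(-1/17199) = 4547200/13 + 15721/17199 = 6015961321/17199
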